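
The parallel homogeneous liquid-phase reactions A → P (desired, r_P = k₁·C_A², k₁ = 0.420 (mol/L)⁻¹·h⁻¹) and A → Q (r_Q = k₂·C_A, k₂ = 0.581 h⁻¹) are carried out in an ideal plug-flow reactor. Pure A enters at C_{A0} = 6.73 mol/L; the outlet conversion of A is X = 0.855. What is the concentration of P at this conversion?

C_A = C_{A0}(1−X) = 0.9759 mol/L.
Along a PFR/batch, dC_Q/dC_A = −r_Q/(r_P+r_Q) = −k₂/(k₂+k₁·C_A).
Integrating from C_{A0} to C_A: C_Q = (0.581/0.420)·ln[(0.581+0.420·6.73)/(0.581+0.420·0.976)] = 1.383·ln(3.408/0.9909) = 1.709 mol/L.
Then C_P = (C_{A0}−C_A) − C_Q = 5.754 − 1.709 = 4.045 mol/L.

4.05 mol/L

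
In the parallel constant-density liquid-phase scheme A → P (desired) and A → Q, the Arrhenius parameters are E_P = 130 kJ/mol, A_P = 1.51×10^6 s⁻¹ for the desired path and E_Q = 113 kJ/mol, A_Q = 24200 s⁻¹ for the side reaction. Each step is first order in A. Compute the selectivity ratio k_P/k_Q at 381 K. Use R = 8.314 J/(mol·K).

0.291

Since both paths have the same order in A, the concentration cancels and S_{P/Q} = k_P/k_Q = (A_P/A_Q)·exp[(E_Q−E_P)/(RT)].
(E_Q−E_P)/(RT) = (113−130)×10³/(8.314×381) = -17000/3168 = -5.367.
k_P/k_Q = (1.51×10^6/24200)·exp(-5.367) = 62.40 × 0.004669 = 0.291.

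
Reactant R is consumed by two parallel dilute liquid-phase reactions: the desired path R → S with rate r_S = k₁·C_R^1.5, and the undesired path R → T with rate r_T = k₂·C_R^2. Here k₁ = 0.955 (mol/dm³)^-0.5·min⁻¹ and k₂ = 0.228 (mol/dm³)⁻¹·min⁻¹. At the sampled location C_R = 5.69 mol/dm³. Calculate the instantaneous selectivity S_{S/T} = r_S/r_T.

1.76

S_{S/T} = r_S/r_T = (k₁·C_R^1.5)/(k₂·C_R^2) = (k₁/k₂)·C_R^-0.5.
= (0.955×5.690^1.5) / (0.228×5.690^2) = 12.96/7.382 = 1.76.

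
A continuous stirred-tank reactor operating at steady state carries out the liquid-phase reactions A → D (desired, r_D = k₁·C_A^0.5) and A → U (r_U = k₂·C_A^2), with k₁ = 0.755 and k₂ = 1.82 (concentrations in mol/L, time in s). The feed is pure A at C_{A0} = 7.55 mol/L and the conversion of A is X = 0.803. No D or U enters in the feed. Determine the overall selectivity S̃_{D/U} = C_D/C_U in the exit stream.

0.229

Exit C_A = C_{A0}(1−X) = 7.55×0.197 = 1.487 mol/L.
A CSTR operates uniformly at the exit composition, giving r_D = 0.9208 and r_U = 4.026 (each k·C_A^n at C_A = 1.487).
Overall selectivity = C_D/C_U = r_Dτ/(r_Uτ) = r_D/r_U = 0.229.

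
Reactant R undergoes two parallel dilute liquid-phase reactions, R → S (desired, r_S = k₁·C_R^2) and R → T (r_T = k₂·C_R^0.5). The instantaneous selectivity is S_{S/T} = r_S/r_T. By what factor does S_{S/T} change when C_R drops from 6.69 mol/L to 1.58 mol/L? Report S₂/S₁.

S_{S/T} = (k₁/k₂)·C_R^1.5, so S₂/S₁ = (C_{R,2}/C_{R,1})^1.5.
= (1.58/6.69)^1.5 = (0.2362)^1.5 = 0.115.
Selectivity toward S falls as C_R falls — high-concentration operation is favoured.

0.115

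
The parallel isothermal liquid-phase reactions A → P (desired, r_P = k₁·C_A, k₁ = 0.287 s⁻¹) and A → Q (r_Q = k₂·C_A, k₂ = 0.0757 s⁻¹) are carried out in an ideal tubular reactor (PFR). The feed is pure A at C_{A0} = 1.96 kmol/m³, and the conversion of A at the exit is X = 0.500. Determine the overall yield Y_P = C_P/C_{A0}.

C_A = C_{A0}(1−X) = 0.9800 kmol/m³.
Both paths are first order in A, so the instantaneous fraction to P is constant: dC_P/d(−C_A) = k₁/(k₁+k₂) = 0.7913.
C_P = 0.7913·(C_{A0}−C_A) = 0.7913×0.9800 = 0.775 kmol/m³.
Y_P = C_P/C_{A0} = 0.7755/1.96 = 0.396.

0.396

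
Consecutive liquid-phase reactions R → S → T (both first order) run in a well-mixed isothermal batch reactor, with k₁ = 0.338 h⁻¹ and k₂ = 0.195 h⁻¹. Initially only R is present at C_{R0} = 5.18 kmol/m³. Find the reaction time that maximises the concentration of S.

The intermediate peaks when r₁ = r₂, i.e. k₁e^(−k₁t) = k₂e^(−k₂t), giving t_opt = ln(k₂/k₁)/(k₂−k₁).
= ln(0.195/0.338)/(0.195−0.338) = ln(0.5769)/-0.1430 = -0.5500/-0.1430 = 3.85 h.

3.85 h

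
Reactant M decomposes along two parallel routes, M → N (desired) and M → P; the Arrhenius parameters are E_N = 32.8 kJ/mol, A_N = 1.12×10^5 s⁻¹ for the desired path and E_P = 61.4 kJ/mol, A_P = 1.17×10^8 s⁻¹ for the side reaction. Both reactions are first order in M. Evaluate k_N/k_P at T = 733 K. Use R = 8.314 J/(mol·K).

0.105

k_N/k_P = (A_N/A_P)·exp[−(E_N−E_P)/(RT)] = (A_N/A_P)·exp[(E_P−E_N)/(RT)].
(E_P−E_N)/(RT) = (61.4−32.8)×10³/(8.314×733) = 28600/6094 = 4.693.
k_N/k_P = (1.12×10^5/1.17×10^8)·exp(4.693) = 9.573×10^-4 × 109.2 = 0.105.
Since E_N < E_P, lowering the temperature improves selectivity toward N.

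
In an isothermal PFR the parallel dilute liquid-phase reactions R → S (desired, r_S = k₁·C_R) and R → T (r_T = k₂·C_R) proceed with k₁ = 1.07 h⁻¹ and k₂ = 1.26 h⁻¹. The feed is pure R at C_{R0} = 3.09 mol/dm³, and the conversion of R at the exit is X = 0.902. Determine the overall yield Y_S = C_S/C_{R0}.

0.414

C_R = C_{R0}(1−X) = 0.3028 mol/dm³.
Both paths are first order in R, so the instantaneous fraction to S is constant: dC_S/d(−C_R) = k₁/(k₁+k₂) = 0.4592.
C_S = 0.4592·(C_{R0}−C_R) = 0.4592×2.787 = 1.28 mol/dm³.
Y_S = C_S/C_{R0} = 1.280/3.09 = 0.414.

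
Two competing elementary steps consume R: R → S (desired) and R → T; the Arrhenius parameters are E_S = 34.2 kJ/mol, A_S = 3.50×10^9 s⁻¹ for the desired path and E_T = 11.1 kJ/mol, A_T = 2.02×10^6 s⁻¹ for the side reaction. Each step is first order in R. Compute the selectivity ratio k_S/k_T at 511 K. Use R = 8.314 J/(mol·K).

7.54

k_S/k_T = (A_S/A_T)·exp[−(E_S−E_T)/(RT)] = (A_S/A_T)·exp[(E_T−E_S)/(RT)].
(E_T−E_S)/(RT) = (11.1−34.2)×10³/(8.314×511) = -23100/4248 = -5.437.
k_S/k_T = (3.50×10^9/2.02×10^6)·exp(-5.437) = 1733 × 0.004351 = 7.54.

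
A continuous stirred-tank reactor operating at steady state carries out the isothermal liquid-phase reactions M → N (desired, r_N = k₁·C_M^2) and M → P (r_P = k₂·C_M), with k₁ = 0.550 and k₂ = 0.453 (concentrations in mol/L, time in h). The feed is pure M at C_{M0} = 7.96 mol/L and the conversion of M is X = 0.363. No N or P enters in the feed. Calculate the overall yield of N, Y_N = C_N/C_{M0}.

0.312

Exit C_M = C_{M0}(1−X) = 7.96×0.637 = 5.071 mol/L.
Rates in a CSTR are evaluated at the outlet concentration: r_N = 0.550×5.071^2 = 14.14, r_P = 0.453×5.071 = 2.297.
Fraction of consumed M going to N: r_N/(r_N+r_P) = 0.8603.
C_N = 0.8603·C_{M0}·X = 0.8603×7.96×0.363 = 2.49 mol/L; Y_N = C_N/C_{M0} = 0.312.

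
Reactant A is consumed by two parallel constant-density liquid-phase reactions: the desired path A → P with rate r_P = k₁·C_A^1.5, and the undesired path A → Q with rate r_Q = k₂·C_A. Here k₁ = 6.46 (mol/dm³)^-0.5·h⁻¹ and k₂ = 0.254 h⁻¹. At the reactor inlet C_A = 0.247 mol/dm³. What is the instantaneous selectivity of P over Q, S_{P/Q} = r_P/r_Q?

12.6

S_{P/Q} = r_P/r_Q = (k₁·C_A^1.5)/(k₂·C_A) = (k₁/k₂)·C_A^0.5.
= (6.46×0.2470^1.5) / (0.254×0.2470) = 0.7930/0.06274 = 12.6.
Since the desired path is higher order in A, keeping C_A high (PFR or concentrated feed) favours P.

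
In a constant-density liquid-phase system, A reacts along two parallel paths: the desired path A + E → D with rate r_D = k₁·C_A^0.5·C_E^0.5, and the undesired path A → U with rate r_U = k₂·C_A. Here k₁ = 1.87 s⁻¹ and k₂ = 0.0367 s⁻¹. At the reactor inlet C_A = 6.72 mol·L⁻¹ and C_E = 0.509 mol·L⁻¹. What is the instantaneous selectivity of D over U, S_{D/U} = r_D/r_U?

S_{D/U} = r_D/r_U = (k₁·C_A^0.5·C_E^0.5)/(k₂·C_A) = (k₁/k₂)·C_A^-0.5·C_E^0.5.
= (1.87×6.720^0.5×0.5090^0.5) / (0.0367×6.720) = 3.458/0.2466 = 14.0.
The undesired path is higher order in A, so low C_A (CSTR or dilute feed) favours D.

14.0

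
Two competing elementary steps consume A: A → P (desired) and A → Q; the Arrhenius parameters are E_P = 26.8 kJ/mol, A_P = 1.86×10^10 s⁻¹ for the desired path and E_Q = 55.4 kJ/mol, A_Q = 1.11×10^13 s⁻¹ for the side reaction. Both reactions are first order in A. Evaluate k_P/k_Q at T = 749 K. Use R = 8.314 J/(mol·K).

With equal orders, S_{P/Q} = k_P/k_Q = (A_P/A_Q)·exp[(E_Q−E_P)/(RT)].
(E_Q−E_P)/(RT) = (55.4−26.8)×10³/(8.314×749) = 28600/6227 = 4.593.
k_P/k_Q = (1.86×10^10/1.11×10^13)·exp(4.593) = 0.001676 × 98.77 = 0.166.
Since E_P < E_Q, lowering the temperature improves selectivity toward P.

0.166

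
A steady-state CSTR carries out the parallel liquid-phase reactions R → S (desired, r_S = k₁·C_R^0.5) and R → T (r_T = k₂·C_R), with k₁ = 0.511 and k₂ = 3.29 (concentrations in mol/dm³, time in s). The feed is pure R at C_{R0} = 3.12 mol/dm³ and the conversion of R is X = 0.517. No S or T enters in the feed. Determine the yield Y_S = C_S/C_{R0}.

0.0581

Exit C_R = C_{R0}(1−X) = 3.12×0.483 = 1.507 mol/dm³.
Rates in a CSTR are evaluated at the outlet concentration: r_S = 0.511×1.507^0.5 = 0.6273, r_T = 3.29×1.507 = 4.958.
Fraction of consumed R going to S: r_S/(r_S+r_T) = 0.1123.
C_S = 0.1123·C_{R0}·X = 0.1123×3.12×0.517 = 0.181 mol/dm³; Y_S = C_S/C_{R0} = 0.0581.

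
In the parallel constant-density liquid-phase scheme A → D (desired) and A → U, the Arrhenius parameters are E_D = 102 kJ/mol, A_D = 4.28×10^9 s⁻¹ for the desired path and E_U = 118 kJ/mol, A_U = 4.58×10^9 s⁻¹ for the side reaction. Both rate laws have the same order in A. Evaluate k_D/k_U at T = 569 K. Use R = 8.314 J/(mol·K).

With equal orders, S_{D/U} = k_D/k_U = (A_D/A_U)·exp[(E_U−E_D)/(RT)].
(E_U−E_D)/(RT) = (118−102)×10³/(8.314×569) = 16000/4731 = 3.382.
k_D/k_U = (4.28×10^9/4.58×10^9)·exp(3.382) = 0.9345 × 29.44 = 27.5.

27.5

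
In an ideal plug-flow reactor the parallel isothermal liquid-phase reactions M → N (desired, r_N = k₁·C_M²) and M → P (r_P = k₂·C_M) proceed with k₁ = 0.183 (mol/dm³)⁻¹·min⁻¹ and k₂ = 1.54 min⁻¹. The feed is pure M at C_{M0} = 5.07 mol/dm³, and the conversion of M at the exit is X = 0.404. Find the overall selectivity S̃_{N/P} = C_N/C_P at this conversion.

C_M = C_{M0}(1−X) = 3.022 mol/dm³.
Along a PFR/batch, dC_P/dC_M = −r_P/(r_N+r_P) = −k₂/(k₂+k₁·C_M).
Integrating from C_{M0} to C_M: C_P = (1.54/0.183)·ln[(1.54+0.183·5.07)/(1.54+0.183·3.02)] = 8.415·ln(2.468/2.093) = 1.386 mol/dm³.
Then C_N = (C_{M0}−C_M) − C_P = 2.048 − 1.386 = 0.6619 mol/dm³.
S̃_{N/P} = C_N/C_P = 0.6619/1.386 = 0.477.

0.477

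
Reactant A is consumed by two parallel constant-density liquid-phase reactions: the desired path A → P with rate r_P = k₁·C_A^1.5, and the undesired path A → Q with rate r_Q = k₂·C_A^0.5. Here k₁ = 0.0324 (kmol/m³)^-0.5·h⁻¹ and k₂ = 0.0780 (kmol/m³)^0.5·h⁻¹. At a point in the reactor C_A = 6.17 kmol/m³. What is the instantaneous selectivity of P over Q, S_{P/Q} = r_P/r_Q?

S_{P/Q} = r_P/r_Q = (k₁·C_A^1.5)/(k₂·C_A^0.5) = (k₁/k₂)·C_A.
= (0.0324×6.170^1.5) / (0.0780×6.170^0.5) = 0.4966/0.1937 = 2.56.
Since the desired path is higher order in A, keeping C_A high (PFR or concentrated feed) favours P.

2.56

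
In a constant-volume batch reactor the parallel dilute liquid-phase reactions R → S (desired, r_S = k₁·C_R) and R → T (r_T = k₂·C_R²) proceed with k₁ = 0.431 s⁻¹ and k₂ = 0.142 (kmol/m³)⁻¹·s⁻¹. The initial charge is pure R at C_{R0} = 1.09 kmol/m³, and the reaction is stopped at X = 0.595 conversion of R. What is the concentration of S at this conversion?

C_R = C_{R0}(1−X) = 0.4415 kmol/m³.
Along a PFR/batch, dC_S/dC_R = −r_S/(r_S+r_T) = −k₁/(k₁+k₂·C_R).
Integrating from C_{R0} to C_R: C_S = (0.431/0.142)·ln[(0.431+0.142·1.09)/(0.431+0.142·0.441)] = 3.035·ln(0.5858/0.4937) = 0.5192 kmol/m³.

0.519 kmol/m³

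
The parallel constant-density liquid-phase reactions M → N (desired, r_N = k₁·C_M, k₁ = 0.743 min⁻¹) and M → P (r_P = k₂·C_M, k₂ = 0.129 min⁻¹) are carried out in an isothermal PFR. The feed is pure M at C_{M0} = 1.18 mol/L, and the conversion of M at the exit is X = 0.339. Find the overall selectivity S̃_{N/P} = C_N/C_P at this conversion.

C_M = C_{M0}(1−X) = 0.7800 mol/L.
Both paths are first order in M, so the instantaneous fraction to N is constant: dC_N/d(−C_M) = k₁/(k₁+k₂) = 0.8521.
C_N = 0.8521·(C_{M0}−C_M) = 0.8521×0.4000 = 0.341 mol/L.
C_P = (C_{M0}−C_M)−C_N = 0.05918 mol/L; S̃_{N/P} = 0.3408/0.05918 = 5.76.

5.76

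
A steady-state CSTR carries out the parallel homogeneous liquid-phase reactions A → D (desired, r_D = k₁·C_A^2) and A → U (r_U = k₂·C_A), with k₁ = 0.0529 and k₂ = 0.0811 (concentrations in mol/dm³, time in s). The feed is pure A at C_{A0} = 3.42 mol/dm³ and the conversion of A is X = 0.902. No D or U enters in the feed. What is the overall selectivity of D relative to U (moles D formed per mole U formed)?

Exit C_A = C_{A0}(1−X) = 3.42×0.0980 = 0.3352 mol/dm³.
In a CSTR the entire volume is at exit conditions, so r_D = 0.0529×0.3352^2 = 0.005942 and r_U = 0.0811×0.3352 = 0.02718.
Overall selectivity = C_D/C_U = r_Dτ/(r_Uτ) = r_D/r_U = 0.219.

0.219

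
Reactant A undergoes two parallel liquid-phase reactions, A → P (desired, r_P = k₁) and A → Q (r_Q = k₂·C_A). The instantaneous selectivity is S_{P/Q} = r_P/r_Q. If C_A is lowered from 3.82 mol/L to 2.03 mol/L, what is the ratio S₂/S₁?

S_{P/Q} = (k₁/k₂)·C_A⁻¹, so S₂/S₁ = (C_{A,2}/C_{A,1})⁻¹.
= 3.82/2.03 = 1.88.

1.88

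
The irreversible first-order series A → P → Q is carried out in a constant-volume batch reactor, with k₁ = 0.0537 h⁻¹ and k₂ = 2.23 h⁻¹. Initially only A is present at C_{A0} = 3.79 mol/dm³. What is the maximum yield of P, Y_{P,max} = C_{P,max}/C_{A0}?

0.0220

At the optimum, C_{P,max}/C_{A0} = (k₁/k₂)^[k₂/(k₂−k₁)].
= (0.0537/2.23)^(2.23/(2.23−0.0537)) = (0.02408)^(1.025) = 0.02197.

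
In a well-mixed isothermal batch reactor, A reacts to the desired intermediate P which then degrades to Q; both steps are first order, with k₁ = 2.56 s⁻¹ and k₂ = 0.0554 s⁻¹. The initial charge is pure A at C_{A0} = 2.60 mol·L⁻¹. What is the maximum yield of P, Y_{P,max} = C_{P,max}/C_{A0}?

At the optimum, C_{P,max}/C_{A0} = (k₁/k₂)^[k₂/(k₂−k₁)].
= (2.56/0.0554)^(0.0554/(0.0554−2.56)) = (46.21)^(-0.02212) = 0.9187.

0.919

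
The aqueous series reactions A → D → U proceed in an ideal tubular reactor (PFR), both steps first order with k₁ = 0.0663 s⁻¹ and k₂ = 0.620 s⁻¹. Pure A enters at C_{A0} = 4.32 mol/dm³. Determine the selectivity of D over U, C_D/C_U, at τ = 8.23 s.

0.195

Solving the coupled first-order balances gives C_D(τ) = [k₁/(k₂−k₁)]·C_{A0}·(e^(−k₁τ) − e^(−k₂τ)).
e^(−k₁τ) = e^(−0.0663×8.23) = e^(−0.5456) = 0.5795; e^(−k₂τ) = e^(−5.103) = 0.006081.
C_D = 0.0663×4.32/(0.620−0.0663) × (0.5795−0.006081) = 0.5173×0.5734 = 0.2966 mol/dm³.
C_A = C_{A0}e^(−k₁τ) = 2.503 mol/dm³, so C_U = C_{A0}−C_A−C_D = 1.520 mol/dm³; C_D/C_U = 0.195.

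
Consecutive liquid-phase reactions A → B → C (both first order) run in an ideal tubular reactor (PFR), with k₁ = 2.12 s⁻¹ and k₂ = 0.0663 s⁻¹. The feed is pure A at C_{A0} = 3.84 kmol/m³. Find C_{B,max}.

At the optimum, C_{B,max}/C_{A0} = (k₁/k₂)^[k₂/(k₂−k₁)].
= (2.12/0.0663)^(0.0663/(0.0663−2.12)) = (31.98)^(-0.03228) = 0.8942.
C_{B,max} = 0.8942×3.84 = 3.43 kmol/m³.

3.43 kmol/m³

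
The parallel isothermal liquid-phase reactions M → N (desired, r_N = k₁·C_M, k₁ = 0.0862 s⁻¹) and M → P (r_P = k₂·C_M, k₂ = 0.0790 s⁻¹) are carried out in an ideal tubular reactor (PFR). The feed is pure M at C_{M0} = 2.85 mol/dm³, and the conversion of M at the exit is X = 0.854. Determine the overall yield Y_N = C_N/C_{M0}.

C_M = C_{M0}(1−X) = 0.4161 mol/dm³.
Both paths are first order in M, so the instantaneous fraction to N is constant: dC_N/d(−C_M) = k₁/(k₁+k₂) = 0.5218.
C_N = 0.5218·(C_{M0}−C_M) = 0.5218×2.434 = 1.27 mol/dm³.
Y_N = C_N/C_{M0} = 1.270/2.85 = 0.446.

0.446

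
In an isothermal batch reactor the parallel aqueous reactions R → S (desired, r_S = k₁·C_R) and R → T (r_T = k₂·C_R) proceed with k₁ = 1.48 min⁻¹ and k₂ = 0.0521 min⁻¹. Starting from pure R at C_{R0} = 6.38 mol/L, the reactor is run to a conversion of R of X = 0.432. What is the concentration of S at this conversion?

C_R = C_{R0}(1−X) = 3.624 mol/L.
Both paths are first order in R, so the instantaneous fraction to S is constant: dC_S/d(−C_R) = k₁/(k₁+k₂) = 0.9660.
C_S = 0.9660·(C_{R0}−C_R) = 0.9660×2.756 = 2.66 mol/L.

2.66 mol/L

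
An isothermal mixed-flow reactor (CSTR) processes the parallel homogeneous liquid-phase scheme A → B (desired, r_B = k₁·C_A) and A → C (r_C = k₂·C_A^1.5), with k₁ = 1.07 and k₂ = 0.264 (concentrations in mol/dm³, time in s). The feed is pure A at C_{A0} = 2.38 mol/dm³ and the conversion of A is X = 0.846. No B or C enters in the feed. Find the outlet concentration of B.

Exit C_A = C_{A0}(1−X) = 2.38×0.154 = 0.3665 mol/dm³.
Rates in a CSTR are evaluated at the outlet concentration: r_B = 1.07×0.3665 = 0.3922, r_C = 0.264×0.3665^1.5 = 0.05858.
Fraction of consumed A going to B: r_B/(r_B+r_C) = 0.8700.
C_B = 0.8700·C_{A0}·X = 0.8700×2.38×0.846 = 1.75 mol/dm³.

1.75 mol/dm³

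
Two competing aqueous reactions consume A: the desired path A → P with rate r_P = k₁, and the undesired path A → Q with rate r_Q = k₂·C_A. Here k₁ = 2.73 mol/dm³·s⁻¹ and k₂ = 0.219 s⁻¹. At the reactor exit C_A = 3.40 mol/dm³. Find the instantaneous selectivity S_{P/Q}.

3.67

S_{P/Q} = r_P/r_Q = (k₁)/(k₂·C_A) = (k₁/k₂)·C_A⁻¹.
= (2.73) / (0.219×3.400) = 2.730/0.7446 = 3.67.
The undesired path is higher order in A, so low C_A (CSTR or dilute feed) favours P.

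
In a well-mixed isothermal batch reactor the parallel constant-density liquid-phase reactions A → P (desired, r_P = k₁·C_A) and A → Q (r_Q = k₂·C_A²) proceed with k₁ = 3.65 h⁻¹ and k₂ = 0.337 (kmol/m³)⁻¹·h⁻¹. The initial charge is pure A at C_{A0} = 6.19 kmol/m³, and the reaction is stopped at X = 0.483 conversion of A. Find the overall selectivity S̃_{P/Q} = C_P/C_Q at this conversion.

2.33

C_A = C_{A0}(1−X) = 3.200 kmol/m³.
Along a PFR/batch, dC_P/dC_A = −r_P/(r_P+r_Q) = −k₁/(k₁+k₂·C_A).
Integrating from C_{A0} to C_A: C_P = (3.65/0.337)·ln[(3.65+0.337·6.19)/(3.65+0.337·3.20)] = 10.83·ln(5.736/4.728) = 2.092 kmol/m³.
C_Q = (C_{A0}−C_A)−C_P = 0.8976 kmol/m³; S̃_{P/Q} = 2.092/0.8976 = 2.33.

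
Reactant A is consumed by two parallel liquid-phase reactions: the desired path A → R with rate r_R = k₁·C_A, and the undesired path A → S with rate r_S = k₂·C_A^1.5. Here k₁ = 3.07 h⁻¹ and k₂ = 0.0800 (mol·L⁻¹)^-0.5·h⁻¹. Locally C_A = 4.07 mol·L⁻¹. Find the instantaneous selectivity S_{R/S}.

19.0

S_{R/S} = r_R/r_S = (k₁·C_A)/(k₂·C_A^1.5) = (k₁/k₂)·C_A^-0.5.
= (3.07×4.070) / (0.0800×4.070^1.5) = 12.49/0.6569 = 19.0.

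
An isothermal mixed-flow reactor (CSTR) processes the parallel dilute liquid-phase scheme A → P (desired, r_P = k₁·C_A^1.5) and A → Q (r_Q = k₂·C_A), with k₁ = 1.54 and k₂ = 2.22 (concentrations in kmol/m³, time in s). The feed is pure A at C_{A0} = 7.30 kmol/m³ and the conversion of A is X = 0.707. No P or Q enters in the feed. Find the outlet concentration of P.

Exit C_A = C_{A0}(1−X) = 7.30×0.293 = 2.139 kmol/m³.
Rates in a CSTR are evaluated at the outlet concentration: r_P = 1.54×2.139^1.5 = 4.817, r_Q = 2.22×2.139 = 4.748.
Fraction of consumed A going to P: r_P/(r_P+r_Q) = 0.5036.
C_P = 0.5036·C_{A0}·X = 0.5036×7.30×0.707 = 2.60 kmol/m³.

2.60 kmol/m³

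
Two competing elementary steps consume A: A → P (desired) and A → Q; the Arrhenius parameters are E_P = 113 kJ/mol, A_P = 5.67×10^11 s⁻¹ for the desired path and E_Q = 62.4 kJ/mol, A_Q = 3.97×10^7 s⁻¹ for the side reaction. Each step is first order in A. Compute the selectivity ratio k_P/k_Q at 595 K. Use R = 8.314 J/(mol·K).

With equal orders, S_{P/Q} = k_P/k_Q = (A_P/A_Q)·exp[(E_Q−E_P)/(RT)].
(E_Q−E_P)/(RT) = (62.4−113)×10³/(8.314×595) = -50600/4947 = -10.23.
k_P/k_Q = (5.67×10^11/3.97×10^7)·exp(-10.23) = 14282 × 3.612×10^-5 = 0.516.

0.516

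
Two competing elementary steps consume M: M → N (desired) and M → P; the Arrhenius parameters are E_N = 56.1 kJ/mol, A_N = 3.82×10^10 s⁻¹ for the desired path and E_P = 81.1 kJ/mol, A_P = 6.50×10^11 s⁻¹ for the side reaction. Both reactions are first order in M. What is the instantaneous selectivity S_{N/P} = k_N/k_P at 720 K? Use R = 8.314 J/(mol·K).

Since both paths have the same order in M, the concentration cancels and S_{N/P} = k_N/k_P = (A_N/A_P)·exp[(E_P−E_N)/(RT)].
(E_P−E_N)/(RT) = (81.1−56.1)×10³/(8.314×720) = 25000/5986 = 4.176.
k_N/k_P = (3.82×10^10/6.50×10^11)·exp(4.176) = 0.05877 × 65.13 = 3.83.
Since E_N < E_P, lowering the temperature improves selectivity toward N.

3.83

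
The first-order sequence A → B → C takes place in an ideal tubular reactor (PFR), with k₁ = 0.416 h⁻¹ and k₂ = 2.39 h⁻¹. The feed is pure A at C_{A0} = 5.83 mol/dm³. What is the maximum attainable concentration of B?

0.702 mol/dm³

For a first-order series the maximum intermediate yield is C_{B,max}/C_{A0} = (k₁/k₂)^[k₂/(k₂−k₁)].
= (0.416/2.39)^(2.39/(2.39−0.416)) = (0.1741)^(1.211) = 0.1204.
C_{B,max} = 0.1204×5.83 = 0.702 mol/dm³.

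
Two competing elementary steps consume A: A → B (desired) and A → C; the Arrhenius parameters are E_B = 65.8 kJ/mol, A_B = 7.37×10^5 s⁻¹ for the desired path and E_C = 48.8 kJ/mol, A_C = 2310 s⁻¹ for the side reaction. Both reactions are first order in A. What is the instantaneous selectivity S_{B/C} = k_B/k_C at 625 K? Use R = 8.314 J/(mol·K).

12.1

With equal orders, S_{B/C} = k_B/k_C = (A_B/A_C)·exp[(E_C−E_B)/(RT)].
(E_C−E_B)/(RT) = (48.8−65.8)×10³/(8.314×625) = -17000/5196 = -3.272.
k_B/k_C = (7.37×10^5/2310)·exp(-3.272) = 319.0 × 0.03795 = 12.1.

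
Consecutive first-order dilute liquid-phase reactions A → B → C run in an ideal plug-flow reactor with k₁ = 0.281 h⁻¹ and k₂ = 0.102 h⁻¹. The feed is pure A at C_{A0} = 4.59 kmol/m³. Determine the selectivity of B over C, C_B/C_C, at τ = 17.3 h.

0.349

For first-order series with pure A initially, C_B(τ) = k₁C_{A0}/(k₂−k₁)·(e^(−k₁τ) − e^(−k₂τ)).
e^(−k₁τ) = e^(−0.281×17.3) = e^(−4.861) = 0.007740; e^(−k₂τ) = e^(−1.765) = 0.1713.
C_B = 0.281×4.59/(0.102−0.281) × (0.007740−0.1713) = (-7.206)×(-0.1635) = 1.178 kmol/m³.
C_A = C_{A0}e^(−k₁τ) = 0.03553 kmol/m³, so C_C = C_{A0}−C_A−C_B = 3.376 kmol/m³; C_B/C_C = 0.349.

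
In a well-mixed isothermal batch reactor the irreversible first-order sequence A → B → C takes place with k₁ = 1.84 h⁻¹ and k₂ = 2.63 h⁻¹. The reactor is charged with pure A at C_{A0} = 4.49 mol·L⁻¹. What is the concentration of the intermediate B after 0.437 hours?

The intermediate concentration in a first-order A→B→C sequence is C_B = k₁C_{A0}(e^(−k₁t) − e^(−k₂t))/(k₂−k₁).
e^(−k₁t) = e^(−1.84×0.437) = e^(−0.8041) = 0.4475; e^(−k₂t) = e^(−1.149) = 0.3169.
C_B = 1.84×4.49/(2.63−1.84) × (0.4475−0.3169) = 10.46×0.1306 = 1.366 mol·L⁻¹.

1.37 mol·L⁻¹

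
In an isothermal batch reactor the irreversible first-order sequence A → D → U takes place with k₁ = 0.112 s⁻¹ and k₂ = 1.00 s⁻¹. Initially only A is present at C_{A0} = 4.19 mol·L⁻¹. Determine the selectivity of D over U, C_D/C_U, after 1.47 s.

Solving the coupled first-order balances gives C_D(t) = [k₁/(k₂−k₁)]·C_{A0}·(e^(−k₁t) − e^(−k₂t)).
e^(−k₁t) = e^(−0.112×1.47) = e^(−0.1646) = 0.8482; e^(−k₂t) = e^(−1.470) = 0.2299.
C_D = 0.112×4.19/(1.00−0.112) × (0.8482−0.2299) = 0.5285×0.6183 = 0.3267 mol·L⁻¹.
C_A = C_{A0}e^(−k₁t) = 3.554 mol·L⁻¹, so C_U = C_{A0}−C_A−C_D = 0.3093 mol·L⁻¹; C_D/C_U = 1.06.

1.06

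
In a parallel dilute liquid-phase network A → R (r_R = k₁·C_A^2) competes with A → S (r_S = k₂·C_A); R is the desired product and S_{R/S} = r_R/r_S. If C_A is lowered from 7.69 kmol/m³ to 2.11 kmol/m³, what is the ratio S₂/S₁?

S_{R/S} = (k₁/k₂)·C_A, so S₂/S₁ = (C_{A,2}/C_{A,1}).
= 2.11/7.69 = 0.274.

0.274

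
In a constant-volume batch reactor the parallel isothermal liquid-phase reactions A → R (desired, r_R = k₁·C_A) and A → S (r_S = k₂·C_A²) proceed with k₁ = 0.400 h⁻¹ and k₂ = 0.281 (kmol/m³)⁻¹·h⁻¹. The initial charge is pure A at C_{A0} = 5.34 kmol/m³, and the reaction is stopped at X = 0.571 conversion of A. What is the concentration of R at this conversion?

C_A = C_{A0}(1−X) = 2.291 kmol/m³.
Along a PFR/batch, dC_R/dC_A = −r_R/(r_R+r_S) = −k₁/(k₁+k₂·C_A).
Integrating from C_{A0} to C_A: C_R = (0.400/0.281)·ln[(0.400+0.281·5.34)/(0.400+0.281·2.29)] = 1.423·ln(1.901/1.044) = 0.8531 kmol/m³.

0.853 kmol/m³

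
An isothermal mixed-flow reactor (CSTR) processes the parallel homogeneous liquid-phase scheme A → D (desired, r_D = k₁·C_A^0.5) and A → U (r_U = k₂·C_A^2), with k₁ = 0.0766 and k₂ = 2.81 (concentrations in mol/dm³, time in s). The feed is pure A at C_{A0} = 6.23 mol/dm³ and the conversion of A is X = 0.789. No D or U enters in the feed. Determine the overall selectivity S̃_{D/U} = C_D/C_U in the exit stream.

0.0181

Exit C_A = C_{A0}(1−X) = 6.23×0.211 = 1.315 mol/dm³.
A CSTR operates uniformly at the exit composition, giving r_D = 0.08782 and r_U = 4.856 (each k·C_A^n at C_A = 1.315).
Overall selectivity = C_D/C_U = r_Dτ/(r_Uτ) = r_D/r_U = 0.0181.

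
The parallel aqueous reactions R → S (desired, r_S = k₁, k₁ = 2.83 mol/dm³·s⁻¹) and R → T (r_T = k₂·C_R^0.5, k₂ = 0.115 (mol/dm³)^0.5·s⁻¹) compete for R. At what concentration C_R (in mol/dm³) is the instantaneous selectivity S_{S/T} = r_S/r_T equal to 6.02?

S_{S/T} = (k₁/k₂)·C_R^-0.5 ⇒ C_R = (S·k₂/k₁)^(-2).
= (6.02×0.115/2.83)^(-2) = (0.2446)^(-2) = 16.7 mol/dm³.

16.7 mol/dm³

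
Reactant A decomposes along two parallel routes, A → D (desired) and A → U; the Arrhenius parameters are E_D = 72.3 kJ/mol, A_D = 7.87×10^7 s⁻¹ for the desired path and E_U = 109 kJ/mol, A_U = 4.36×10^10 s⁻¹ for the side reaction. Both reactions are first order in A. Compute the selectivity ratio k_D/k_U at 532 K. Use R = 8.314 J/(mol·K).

7.24

With equal orders, S_{D/U} = k_D/k_U = (A_D/A_U)·exp[(E_U−E_D)/(RT)].
(E_U−E_D)/(RT) = (109−72.3)×10³/(8.314×532) = 36700/4423 = 8.297.
k_D/k_U = (7.87×10^7/4.36×10^10)·exp(8.297) = 0.001805 × 4014 = 7.24.
Since E_D < E_U, lowering the temperature improves selectivity toward D.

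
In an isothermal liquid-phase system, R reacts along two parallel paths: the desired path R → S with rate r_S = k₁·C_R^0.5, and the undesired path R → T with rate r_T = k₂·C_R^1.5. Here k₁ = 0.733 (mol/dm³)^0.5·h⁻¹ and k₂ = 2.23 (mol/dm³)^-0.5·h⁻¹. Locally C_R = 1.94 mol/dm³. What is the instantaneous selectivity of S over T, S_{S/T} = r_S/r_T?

S_{S/T} = r_S/r_T = (k₁·C_R^0.5)/(k₂·C_R^1.5) = (k₁/k₂)·C_R⁻¹.
= (0.733×1.940^0.5) / (2.23×1.940^1.5) = 1.021/6.026 = 0.169.

0.169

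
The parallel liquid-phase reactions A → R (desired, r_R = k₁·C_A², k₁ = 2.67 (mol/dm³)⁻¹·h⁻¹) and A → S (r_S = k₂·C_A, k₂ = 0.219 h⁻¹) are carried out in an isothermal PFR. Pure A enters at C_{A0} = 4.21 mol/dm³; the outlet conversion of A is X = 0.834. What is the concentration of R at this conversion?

3.37 mol/dm³

C_A = C_{A0}(1−X) = 0.6989 mol/dm³.
Along a PFR/batch, dC_S/dC_A = −r_S/(r_R+r_S) = −k₂/(k₂+k₁·C_A).
Integrating from C_{A0} to C_A: C_S = (0.219/2.67)·ln[(0.219+2.67·4.21)/(0.219+2.67·0.699)] = 0.08202·ln(11.46/2.085) = 0.1398 mol/dm³.
Then C_R = (C_{A0}−C_A) − C_S = 3.511 − 0.1398 = 3.371 mol/dm³.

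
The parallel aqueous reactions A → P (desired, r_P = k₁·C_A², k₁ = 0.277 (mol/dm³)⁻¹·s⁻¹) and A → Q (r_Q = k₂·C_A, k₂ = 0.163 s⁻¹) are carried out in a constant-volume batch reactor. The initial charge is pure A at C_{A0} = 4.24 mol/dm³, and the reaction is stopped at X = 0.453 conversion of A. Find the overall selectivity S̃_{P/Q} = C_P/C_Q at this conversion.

C_A = C_{A0}(1−X) = 2.319 mol/dm³.
Along a PFR/batch, dC_Q/dC_A = −r_Q/(r_P+r_Q) = −k₂/(k₂+k₁·C_A).
Integrating from C_{A0} to C_A: C_Q = (0.163/0.277)·ln[(0.163+0.277·4.24)/(0.163+0.277·2.32)] = 0.5884·ln(1.337/0.8054) = 0.2984 mol/dm³.
Then C_P = (C_{A0}−C_A) − C_Q = 1.921 − 0.2984 = 1.622 mol/dm³.
S̃_{P/Q} = C_P/C_Q = 1.622/0.2984 = 5.44.

5.44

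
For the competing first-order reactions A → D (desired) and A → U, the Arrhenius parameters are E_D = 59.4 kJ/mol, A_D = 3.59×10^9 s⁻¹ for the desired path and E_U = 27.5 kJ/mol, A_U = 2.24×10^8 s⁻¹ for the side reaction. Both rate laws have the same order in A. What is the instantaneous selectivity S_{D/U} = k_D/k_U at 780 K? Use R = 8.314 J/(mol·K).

0.117

With equal orders, S_{D/U} = k_D/k_U = (A_D/A_U)·exp[(E_U−E_D)/(RT)].
(E_U−E_D)/(RT) = (27.5−59.4)×10³/(8.314×780) = -31900/6485 = -4.919.
k_D/k_U = (3.59×10^9/2.24×10^8)·exp(-4.919) = 16.03 × 0.007306 = 0.117.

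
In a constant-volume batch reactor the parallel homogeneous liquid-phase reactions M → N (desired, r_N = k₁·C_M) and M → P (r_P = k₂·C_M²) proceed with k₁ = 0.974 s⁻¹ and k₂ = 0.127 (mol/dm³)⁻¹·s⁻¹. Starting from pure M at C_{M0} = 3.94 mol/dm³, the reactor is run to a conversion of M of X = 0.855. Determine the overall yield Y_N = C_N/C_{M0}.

0.667

C_M = C_{M0}(1−X) = 0.5713 mol/dm³.
Along a PFR/batch, dC_N/dC_M = −r_N/(r_N+r_P) = −k₁/(k₁+k₂·C_M).
Integrating from C_{M0} to C_M: C_N = (0.974/0.127)·ln[(0.974+0.127·3.94)/(0.974+0.127·0.571)] = 7.669·ln(1.474/1.047) = 2.629 mol/dm³.
Y_N = C_N/C_{M0} = 2.629/3.94 = 0.667.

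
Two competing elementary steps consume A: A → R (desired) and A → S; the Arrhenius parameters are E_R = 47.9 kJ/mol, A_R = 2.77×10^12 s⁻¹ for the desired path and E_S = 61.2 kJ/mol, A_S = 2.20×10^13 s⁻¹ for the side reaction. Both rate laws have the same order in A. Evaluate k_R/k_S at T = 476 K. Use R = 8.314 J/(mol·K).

3.63

With equal orders, S_{R/S} = k_R/k_S = (A_R/A_S)·exp[(E_S−E_R)/(RT)].
(E_S−E_R)/(RT) = (61.2−47.9)×10³/(8.314×476) = 13300/3957 = 3.361.
k_R/k_S = (2.77×10^12/2.20×10^13)·exp(3.361) = 0.1259 × 28.81 = 3.63.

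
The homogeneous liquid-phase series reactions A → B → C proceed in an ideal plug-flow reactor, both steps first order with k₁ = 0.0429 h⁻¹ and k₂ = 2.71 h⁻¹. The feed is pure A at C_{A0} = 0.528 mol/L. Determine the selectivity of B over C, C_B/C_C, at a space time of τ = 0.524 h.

1.14

For first-order series with pure A initially, C_B(τ) = k₁C_{A0}/(k₂−k₁)·(e^(−k₁τ) − e^(−k₂τ)).
e^(−k₁τ) = e^(−0.0429×0.524) = e^(−0.02248) = 0.9778; e^(−k₂τ) = e^(−1.420) = 0.2417.
C_B = 0.0429×0.528/(2.71−0.0429) × (0.9778−0.2417) = 0.008493×0.7361 = 0.006251 mol/L.
C_A = C_{A0}e^(−k₁τ) = 0.5163 mol/L, so C_C = C_{A0}−C_A−C_B = 0.005486 mol/L; C_B/C_C = 1.14.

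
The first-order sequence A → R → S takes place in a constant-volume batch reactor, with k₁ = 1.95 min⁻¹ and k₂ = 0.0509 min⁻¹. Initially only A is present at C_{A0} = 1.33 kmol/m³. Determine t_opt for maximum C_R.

Setting dC_R/dt = 0 gives t_opt = ln(k₂/k₁)/(k₂−k₁).
= ln(0.0509/1.95)/(0.0509−1.95) = ln(0.02610)/-1.899 = -3.646/-1.899 = 1.92 min.

1.92 min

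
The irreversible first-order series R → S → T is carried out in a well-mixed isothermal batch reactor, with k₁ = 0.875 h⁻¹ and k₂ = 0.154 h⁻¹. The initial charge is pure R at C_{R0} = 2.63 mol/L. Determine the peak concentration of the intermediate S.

At the optimum, C_{S,max}/C_{R0} = (k₁/k₂)^[k₂/(k₂−k₁)].
= (0.875/0.154)^(0.154/(0.154−0.875)) = (5.682)^(-0.2136) = 0.6900.
C_{S,max} = 0.6900×2.63 = 1.81 mol/L.

1.81 mol/L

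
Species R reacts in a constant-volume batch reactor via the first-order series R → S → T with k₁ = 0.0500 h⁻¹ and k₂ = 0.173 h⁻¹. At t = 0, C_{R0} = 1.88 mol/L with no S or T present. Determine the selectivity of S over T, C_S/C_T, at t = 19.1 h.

Solving the coupled first-order balances gives C_S(t) = [k₁/(k₂−k₁)]·C_{R0}·(e^(−k₁t) − e^(−k₂t)).
e^(−k₁t) = e^(−0.0500×19.1) = e^(−0.9550) = 0.3848; e^(−k₂t) = e^(−3.304) = 0.03672.
C_S = 0.0500×1.88/(0.173−0.0500) × (0.3848−0.03672) = 0.7642×0.3481 = 0.2660 mol/L.
C_R = C_{R0}e^(−k₁t) = 0.7234 mol/L, so C_T = C_{R0}−C_R−C_S = 0.8905 mol/L; C_S/C_T = 0.299.

0.299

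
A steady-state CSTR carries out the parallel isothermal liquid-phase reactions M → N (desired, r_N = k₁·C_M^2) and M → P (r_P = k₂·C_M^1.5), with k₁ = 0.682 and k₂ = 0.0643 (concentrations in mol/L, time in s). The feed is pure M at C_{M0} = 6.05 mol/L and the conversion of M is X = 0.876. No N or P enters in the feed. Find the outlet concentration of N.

4.78 mol/L

Exit C_M = C_{M0}(1−X) = 6.05×0.124 = 0.7502 mol/L.
In a CSTR the entire volume is at exit conditions, so r_N = 0.682×0.7502^2 = 0.3838 and r_P = 0.0643×0.7502^1.5 = 0.04178.
Fraction of consumed M going to N: r_N/(r_N+r_P) = 0.9018.
C_N = 0.9018·C_{M0}·X = 0.9018×6.05×0.876 = 4.78 mol/L.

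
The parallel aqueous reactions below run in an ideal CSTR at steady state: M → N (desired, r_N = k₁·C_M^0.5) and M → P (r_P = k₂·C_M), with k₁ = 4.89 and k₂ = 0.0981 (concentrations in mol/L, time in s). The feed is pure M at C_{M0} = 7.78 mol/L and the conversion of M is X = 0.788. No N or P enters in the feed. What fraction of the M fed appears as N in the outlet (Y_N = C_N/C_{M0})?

0.768

Exit C_M = C_{M0}(1−X) = 7.78×0.212 = 1.649 mol/L.
A CSTR operates uniformly at the exit composition, giving r_N = 6.280 and r_P = 0.1618 (each k·C_M^n at C_M = 1.649).
Fraction of consumed M going to N: r_N/(r_N+r_P) = 0.9749.
C_N = 0.9749·C_{M0}·X = 0.9749×7.78×0.788 = 5.98 mol/L; Y_N = C_N/C_{M0} = 0.768.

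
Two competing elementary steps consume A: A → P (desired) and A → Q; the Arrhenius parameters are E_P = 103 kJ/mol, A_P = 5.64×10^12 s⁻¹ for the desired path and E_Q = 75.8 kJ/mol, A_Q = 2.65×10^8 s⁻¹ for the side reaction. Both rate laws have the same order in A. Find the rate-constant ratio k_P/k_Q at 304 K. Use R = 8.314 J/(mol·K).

0.451

With equal orders, S_{P/Q} = k_P/k_Q = (A_P/A_Q)·exp[(E_Q−E_P)/(RT)].
(E_Q−E_P)/(RT) = (75.8−103)×10³/(8.314×304) = -27200/2527 = -10.76.
k_P/k_Q = (5.64×10^12/2.65×10^8)·exp(-10.76) = 21283 × 2.119×10^-5 = 0.451.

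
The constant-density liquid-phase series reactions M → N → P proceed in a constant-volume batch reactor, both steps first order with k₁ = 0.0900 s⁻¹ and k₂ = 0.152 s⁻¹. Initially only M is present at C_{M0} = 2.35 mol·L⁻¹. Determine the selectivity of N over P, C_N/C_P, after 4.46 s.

Solving the coupled first-order balances gives C_N(t) = [k₁/(k₂−k₁)]·C_{M0}·(e^(−k₁t) − e^(−k₂t)).
e^(−k₁t) = e^(−0.0900×4.46) = e^(−0.4014) = 0.6694; e^(−k₂t) = e^(−0.6779) = 0.5077.
C_N = 0.0900×2.35/(0.152−0.0900) × (0.6694−0.5077) = 3.411×0.1617 = 0.5516 mol·L⁻¹.
C_M = C_{M0}e^(−k₁t) = 1.573 mol·L⁻¹, so C_P = C_{M0}−C_M−C_N = 0.2253 mol·L⁻¹; C_N/C_P = 2.45.

2.45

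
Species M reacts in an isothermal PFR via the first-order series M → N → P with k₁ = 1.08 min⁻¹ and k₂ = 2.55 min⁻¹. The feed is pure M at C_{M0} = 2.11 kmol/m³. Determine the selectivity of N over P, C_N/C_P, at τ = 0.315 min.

2.05

Solving the coupled first-order balances gives C_N(τ) = [k₁/(k₂−k₁)]·C_{M0}·(e^(−k₁τ) − e^(−k₂τ)).
e^(−k₁τ) = e^(−1.08×0.315) = e^(−0.3402) = 0.7116; e^(−k₂τ) = e^(−0.8032) = 0.4479.
C_N = 1.08×2.11/(2.55−1.08) × (0.7116−0.4479) = 1.550×0.2638 = 0.4089 kmol/m³.
C_M = C_{M0}e^(−k₁τ) = 1.502 kmol/m³, so C_P = C_{M0}−C_M−C_N = 0.1996 kmol/m³; C_N/C_P = 2.05.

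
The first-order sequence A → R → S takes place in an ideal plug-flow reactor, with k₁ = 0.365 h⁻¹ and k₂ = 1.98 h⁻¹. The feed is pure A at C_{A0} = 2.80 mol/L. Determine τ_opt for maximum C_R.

Setting dC_R/dτ = 0 gives τ_opt = ln(k₂/k₁)/(k₂−k₁).
= ln(1.98/0.365)/(1.98−0.365) = ln(5.425)/1.615 = 1.691/1.615 = 1.05 h.

1.05 h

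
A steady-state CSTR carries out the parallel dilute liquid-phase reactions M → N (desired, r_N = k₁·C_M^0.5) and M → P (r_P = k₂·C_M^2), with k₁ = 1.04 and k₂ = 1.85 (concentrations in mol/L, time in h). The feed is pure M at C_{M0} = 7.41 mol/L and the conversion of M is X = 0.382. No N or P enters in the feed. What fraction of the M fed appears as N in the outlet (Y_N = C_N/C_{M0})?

Exit C_M = C_{M0}(1−X) = 7.41×0.618 = 4.579 mol/L.
A CSTR operates uniformly at the exit composition, giving r_N = 2.226 and r_P = 38.80 (each k·C_M^n at C_M = 4.579).
Fraction of consumed M going to N: r_N/(r_N+r_P) = 0.05425.
C_N = 0.05425·C_{M0}·X = 0.05425×7.41×0.382 = 0.154 mol/L; Y_N = C_N/C_{M0} = 0.0207.

0.0207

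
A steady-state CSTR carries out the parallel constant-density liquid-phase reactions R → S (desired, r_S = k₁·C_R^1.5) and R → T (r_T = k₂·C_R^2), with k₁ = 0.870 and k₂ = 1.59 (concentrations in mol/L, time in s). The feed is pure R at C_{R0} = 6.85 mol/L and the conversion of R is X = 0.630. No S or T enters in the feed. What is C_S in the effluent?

Exit C_R = C_{R0}(1−X) = 6.85×0.370 = 2.534 mol/L.
In a CSTR the entire volume is at exit conditions, so r_S = 0.870×2.534^1.5 = 3.510 and r_T = 1.59×2.534^2 = 10.21.
Fraction of consumed R going to S: r_S/(r_S+r_T) = 0.2558.
C_S = 0.2558·C_{R0}·X = 0.2558×6.85×0.630 = 1.10 mol/L.

1.10 mol/L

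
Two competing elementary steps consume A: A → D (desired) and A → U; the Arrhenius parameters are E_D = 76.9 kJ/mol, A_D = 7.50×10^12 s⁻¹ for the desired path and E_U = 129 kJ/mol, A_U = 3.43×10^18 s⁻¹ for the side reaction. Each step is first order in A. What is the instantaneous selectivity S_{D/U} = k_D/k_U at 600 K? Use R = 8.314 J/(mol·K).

Since both paths have the same order in A, the concentration cancels and S_{D/U} = k_D/k_U = (A_D/A_U)·exp[(E_U−E_D)/(RT)].
(E_U−E_D)/(RT) = (129−76.9)×10³/(8.314×600) = 52100/4988 = 10.44.
k_D/k_U = (7.50×10^12/3.43×10^18)·exp(10.44) = 2.187×10^-6 × 34346 = 0.0751.

0.0751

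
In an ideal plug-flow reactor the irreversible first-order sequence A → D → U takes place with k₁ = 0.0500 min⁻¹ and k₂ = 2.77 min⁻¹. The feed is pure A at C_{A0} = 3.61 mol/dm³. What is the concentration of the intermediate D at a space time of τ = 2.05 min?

For first-order series with pure A initially, C_D(τ) = k₁C_{A0}/(k₂−k₁)·(e^(−k₁τ) − e^(−k₂τ)).
e^(−k₁τ) = e^(−0.0500×2.05) = e^(−0.1025) = 0.9026; e^(−k₂τ) = e^(−5.678) = 0.003419.
C_D = 0.0500×3.61/(2.77−0.0500) × (0.9026−0.003419) = 0.06636×0.8992 = 0.05967 mol/dm³.

0.0597 mol/dm³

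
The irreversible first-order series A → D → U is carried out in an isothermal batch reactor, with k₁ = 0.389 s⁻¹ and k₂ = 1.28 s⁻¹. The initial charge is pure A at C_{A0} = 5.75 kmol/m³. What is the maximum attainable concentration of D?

1.04 kmol/m³

Evaluating C_D at t_opt = ln(k₂/k₁)/(k₂−k₁) gives C_{D,max}/C_{A0} = (k₁/k₂)^[k₂/(k₂−k₁)].
= (0.389/1.28)^(1.28/(1.28−0.389)) = (0.3039)^(1.437) = 0.1807.
C_{D,max} = 0.1807×5.75 = 1.04 kmol/m³.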